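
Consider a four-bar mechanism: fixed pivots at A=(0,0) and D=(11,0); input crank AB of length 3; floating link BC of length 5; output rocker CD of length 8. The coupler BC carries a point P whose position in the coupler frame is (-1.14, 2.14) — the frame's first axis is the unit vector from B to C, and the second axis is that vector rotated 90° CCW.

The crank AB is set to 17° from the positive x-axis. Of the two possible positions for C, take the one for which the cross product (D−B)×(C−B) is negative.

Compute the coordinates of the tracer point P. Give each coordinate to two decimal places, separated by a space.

4.68 2.49

A=(0,0), D=(11.00,0)
B = A + 3.00·(cos17°, sin17°) = (2.8689, 0.8771)
|BD| = 8.1783
circle(B,5.00) ∩ circle(D,8.00): a=1.7048, h=4.7004
  candidates: C₊=(5.0680,5.3676) cross=38.441; C₋=(4.0597,-3.9790) cross=-38.441
  mode - wants cross < 0 → take C=(4.0597,-3.9790) (cross=-38.441)
ex = (C−B)/|BC| = (0.2382,-0.9712); ey = (0.9712,0.2382)
P = B + -1.14·ex + 2.14·ey = (4.6758,2.4940)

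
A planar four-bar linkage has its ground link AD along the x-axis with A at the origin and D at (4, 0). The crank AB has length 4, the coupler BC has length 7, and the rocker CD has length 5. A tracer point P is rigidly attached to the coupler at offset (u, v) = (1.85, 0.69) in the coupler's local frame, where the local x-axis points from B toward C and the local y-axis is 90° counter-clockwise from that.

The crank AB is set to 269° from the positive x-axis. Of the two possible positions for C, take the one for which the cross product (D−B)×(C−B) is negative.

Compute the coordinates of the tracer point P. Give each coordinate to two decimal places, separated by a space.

A=(0,0), D=(4.00,0)
B = A + 4.00·(cos269°, sin269°) = (-0.0698, -3.9994)
|BD| = 5.7060
circle(B,7.00) ∩ circle(D,5.00): a=4.9560, h=4.9434
  candidates: C₊=(0.0002,3.0003) cross=28.207; C₋=(6.9300,-4.0516) cross=-28.207
  mode - wants cross < 0 → take C=(6.9300,-4.0516) (cross=-28.207)
ex = (C−B)/|BC| = (1.0000,-0.0075); ey = (0.0075,1.0000)
P = B + 1.85·ex + 0.69·ey = (1.7853,-3.3232)

1.79 -3.32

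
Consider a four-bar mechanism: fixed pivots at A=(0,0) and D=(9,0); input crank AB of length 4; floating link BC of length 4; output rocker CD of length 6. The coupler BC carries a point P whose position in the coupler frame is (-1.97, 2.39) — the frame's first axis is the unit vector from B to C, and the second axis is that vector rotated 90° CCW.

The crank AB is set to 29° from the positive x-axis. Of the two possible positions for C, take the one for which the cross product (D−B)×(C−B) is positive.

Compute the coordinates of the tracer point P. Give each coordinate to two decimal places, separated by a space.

0.40 1.80

A=(0,0), D=(9.00,0)
B = A + 4.00·(cos29°, sin29°) = (3.4985, 1.9392)
|BD| = 5.8333
circle(B,4.00) ∩ circle(D,6.00): a=1.2024, h=3.8150
  candidates: C₊=(5.9007,5.1376) cross=22.254; C₋=(3.3642,-2.0585) cross=-22.254
  mode + wants cross > 0 → take C=(5.9007,5.1376) (cross=22.254)
ex = (C−B)/|BC| = (0.6006,0.7996); ey = (-0.7996,0.6006)
P = B + -1.97·ex + 2.39·ey = (0.4044,1.7994)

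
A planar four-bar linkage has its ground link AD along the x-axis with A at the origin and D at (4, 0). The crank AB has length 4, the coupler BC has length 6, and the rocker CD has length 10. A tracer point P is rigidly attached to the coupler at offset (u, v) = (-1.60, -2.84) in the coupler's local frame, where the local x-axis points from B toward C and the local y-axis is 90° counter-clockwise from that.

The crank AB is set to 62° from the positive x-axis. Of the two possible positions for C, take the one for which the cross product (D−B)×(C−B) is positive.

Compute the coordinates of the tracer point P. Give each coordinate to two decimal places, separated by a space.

A=(0,0), D=(4.00,0)
B = A + 4.00·(cos62°, sin62°) = (1.8779, 3.5318)
|BD| = 4.1203
circle(B,6.00) ∩ circle(D,10.00): a=-5.7063, h=1.8543
  candidates: C₊=(0.5284,9.3781) cross=7.640; C₋=(-2.6505,7.4680) cross=-7.640
  mode + wants cross > 0 → take C=(0.5284,9.3781) (cross=7.640)
ex = (C−B)/|BC| = (-0.2249,0.9744); ey = (-0.9744,-0.2249)
P = B + -1.60·ex + -2.84·ey = (5.0050,2.6115)

5.00 2.61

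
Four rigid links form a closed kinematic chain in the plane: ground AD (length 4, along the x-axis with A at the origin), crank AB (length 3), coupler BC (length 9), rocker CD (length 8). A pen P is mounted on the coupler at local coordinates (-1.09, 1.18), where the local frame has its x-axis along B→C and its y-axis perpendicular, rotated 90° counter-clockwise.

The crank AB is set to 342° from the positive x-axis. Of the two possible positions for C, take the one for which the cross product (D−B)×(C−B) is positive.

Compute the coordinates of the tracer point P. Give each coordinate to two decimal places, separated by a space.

A=(0,0), D=(4.00,0)
B = A + 3.00·(cos342°, sin342°) = (2.8532, -0.9271)
|BD| = 1.4747
circle(B,9.00) ∩ circle(D,8.00): a=6.5013, h=6.2235
  candidates: C₊=(3.9967,8.0000) cross=9.178; C₋=(11.8216,-1.6799) cross=-9.178
  mode + wants cross > 0 → take C=(3.9967,8.0000) (cross=9.178)
ex = (C−B)/|BC| = (0.1271,0.9919); ey = (-0.9919,0.1271)
P = B + -1.09·ex + 1.18·ey = (1.5442,-1.8583)

1.54 -1.86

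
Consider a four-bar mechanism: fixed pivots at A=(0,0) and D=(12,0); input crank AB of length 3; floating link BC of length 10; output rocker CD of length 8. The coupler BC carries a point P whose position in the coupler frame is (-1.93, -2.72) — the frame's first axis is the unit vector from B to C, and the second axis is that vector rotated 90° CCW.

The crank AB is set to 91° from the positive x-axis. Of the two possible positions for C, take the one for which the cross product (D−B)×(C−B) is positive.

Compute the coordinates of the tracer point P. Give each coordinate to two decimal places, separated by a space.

-0.59 -0.29

A=(0,0), D=(12.00,0)
B = A + 3.00·(cos91°, sin91°) = (-0.0524, 2.9995)
|BD| = 12.4200
circle(B,10.00) ∩ circle(D,8.00): a=7.6593, h=6.4293
  candidates: C₊=(8.9329,7.3887) cross=79.852; C₋=(5.8275,-5.0892) cross=-79.852
  mode + wants cross > 0 → take C=(8.9329,7.3887) (cross=79.852)
ex = (C−B)/|BC| = (0.8985,0.4389); ey = (-0.4389,0.8985)
P = B + -1.93·ex + -2.72·ey = (-0.5927,-0.2916)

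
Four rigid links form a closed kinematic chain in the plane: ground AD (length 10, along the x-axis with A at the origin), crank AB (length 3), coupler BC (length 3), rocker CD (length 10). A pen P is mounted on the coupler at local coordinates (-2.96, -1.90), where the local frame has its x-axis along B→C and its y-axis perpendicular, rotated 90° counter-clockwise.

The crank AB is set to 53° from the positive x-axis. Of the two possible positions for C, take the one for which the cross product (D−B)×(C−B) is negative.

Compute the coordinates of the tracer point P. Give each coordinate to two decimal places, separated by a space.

A=(0,0), D=(10.00,0)
B = A + 3.00·(cos53°, sin53°) = (1.8054, 2.3959)
|BD| = 8.5376
circle(B,3.00) ∩ circle(D,10.00): a=-1.0605, h=2.8063
  candidates: C₊=(1.5751,5.3870) cross=23.959; C₋=(-0.0000,0.0000) cross=-23.959
  mode - wants cross < 0 → take C=(-0.0000,0.0000) (cross=-23.959)
ex = (C−B)/|BC| = (-0.6018,-0.7986); ey = (0.7986,-0.6018)
P = B + -2.96·ex + -1.90·ey = (2.0694,5.9033)

2.07 5.90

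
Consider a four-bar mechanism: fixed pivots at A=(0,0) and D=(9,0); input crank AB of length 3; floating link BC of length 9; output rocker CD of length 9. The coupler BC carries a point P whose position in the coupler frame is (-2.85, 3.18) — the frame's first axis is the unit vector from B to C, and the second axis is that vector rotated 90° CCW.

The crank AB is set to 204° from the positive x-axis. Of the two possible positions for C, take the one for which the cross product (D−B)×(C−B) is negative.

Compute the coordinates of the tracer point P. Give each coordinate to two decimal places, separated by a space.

A=(0,0), D=(9.00,0)
B = A + 3.00·(cos204°, sin204°) = (-2.7406, -1.2202)
|BD| = 11.8039
circle(B,9.00) ∩ circle(D,9.00): a=5.9019, h=6.7946
  candidates: C₊=(2.4273,6.1481) cross=80.203; C₋=(3.8321,-7.3683) cross=-80.203
  mode - wants cross < 0 → take C=(3.8321,-7.3683) (cross=-80.203)
ex = (C−B)/|BC| = (0.7303,-0.6831); ey = (0.6831,0.7303)
P = B + -2.85·ex + 3.18·ey = (-2.6497,3.0491)

-2.65 3.05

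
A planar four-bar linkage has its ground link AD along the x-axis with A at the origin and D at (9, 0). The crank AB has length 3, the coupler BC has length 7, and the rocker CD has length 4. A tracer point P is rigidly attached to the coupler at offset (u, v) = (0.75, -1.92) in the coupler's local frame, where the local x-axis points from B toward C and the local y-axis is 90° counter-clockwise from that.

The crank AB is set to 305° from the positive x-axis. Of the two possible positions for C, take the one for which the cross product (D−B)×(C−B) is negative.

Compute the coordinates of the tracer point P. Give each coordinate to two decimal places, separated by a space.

2.04 -4.49

A=(0,0), D=(9.00,0)
B = A + 3.00·(cos305°, sin305°) = (1.7207, -2.4575)
|BD| = 7.6829
circle(B,7.00) ∩ circle(D,4.00): a=5.9891, h=3.6237
  candidates: C₊=(6.2361,2.8915) cross=27.840; C₋=(8.5542,-3.9751) cross=-27.840
  mode - wants cross < 0 → take C=(8.5542,-3.9751) (cross=-27.840)
ex = (C−B)/|BC| = (0.9762,-0.2168); ey = (0.2168,0.9762)
P = B + 0.75·ex + -1.92·ey = (2.0366,-4.4944)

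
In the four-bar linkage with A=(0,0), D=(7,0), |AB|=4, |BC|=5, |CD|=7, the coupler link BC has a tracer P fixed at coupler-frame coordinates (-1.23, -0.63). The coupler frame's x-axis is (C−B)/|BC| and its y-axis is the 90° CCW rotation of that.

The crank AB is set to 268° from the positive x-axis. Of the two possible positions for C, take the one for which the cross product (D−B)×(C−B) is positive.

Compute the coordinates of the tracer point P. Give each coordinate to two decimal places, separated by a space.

0.44 -5.25

A=(0,0), D=(7.00,0)
B = A + 4.00·(cos268°, sin268°) = (-0.1396, -3.9976)
|BD| = 8.1826
circle(B,5.00) ∩ circle(D,7.00): a=2.6247, h=4.2557
  candidates: C₊=(0.0715,0.9980) cross=34.822; C₋=(4.2297,-6.4285) cross=-34.822
  mode + wants cross > 0 → take C=(0.0715,0.9980) (cross=34.822)
ex = (C−B)/|BC| = (0.0422,0.9991); ey = (-0.9991,0.0422)
P = B + -1.23·ex + -0.63·ey = (0.4379,-5.2531)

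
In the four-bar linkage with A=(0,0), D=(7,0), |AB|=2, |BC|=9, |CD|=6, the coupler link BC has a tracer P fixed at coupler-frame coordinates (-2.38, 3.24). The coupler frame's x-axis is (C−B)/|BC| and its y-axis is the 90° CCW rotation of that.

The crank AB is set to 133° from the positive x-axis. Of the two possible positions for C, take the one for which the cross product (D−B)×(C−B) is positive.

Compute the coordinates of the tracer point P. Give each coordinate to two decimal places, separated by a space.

A=(0,0), D=(7.00,0)
B = A + 2.00·(cos133°, sin133°) = (-1.3640, 1.4627)
|BD| = 8.4909
circle(B,9.00) ∩ circle(D,6.00): a=6.8954, h=5.7840
  candidates: C₊=(6.4247,5.9724) cross=49.111; C₋=(4.4319,-5.4226) cross=-49.111
  mode + wants cross > 0 → take C=(6.4247,5.9724) (cross=49.111)
ex = (C−B)/|BC| = (0.8654,0.5011); ey = (-0.5011,0.8654)
P = B + -2.38·ex + 3.24·ey = (-5.0471,3.0741)

-5.05 3.07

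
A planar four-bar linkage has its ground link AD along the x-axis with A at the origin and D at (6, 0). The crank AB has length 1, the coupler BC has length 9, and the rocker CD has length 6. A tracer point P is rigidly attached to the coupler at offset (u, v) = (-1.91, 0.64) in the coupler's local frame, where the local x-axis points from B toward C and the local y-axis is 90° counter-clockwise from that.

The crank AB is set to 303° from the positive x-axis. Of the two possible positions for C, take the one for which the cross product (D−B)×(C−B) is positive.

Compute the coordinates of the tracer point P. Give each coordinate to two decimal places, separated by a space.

A=(0,0), D=(6.00,0)
B = A + 1.00·(cos303°, sin303°) = (0.5446, -0.8387)
|BD| = 5.5195
circle(B,9.00) ∩ circle(D,6.00): a=6.8362, h=5.8537
  candidates: C₊=(6.4120,5.9858) cross=32.309; C₋=(8.1909,-5.5857) cross=-32.309
  mode + wants cross > 0 → take C=(6.4120,5.9858) (cross=32.309)
ex = (C−B)/|BC| = (0.6519,0.7583); ey = (-0.7583,0.6519)
P = B + -1.91·ex + 0.64·ey = (-1.1858,-1.8697)

-1.19 -1.87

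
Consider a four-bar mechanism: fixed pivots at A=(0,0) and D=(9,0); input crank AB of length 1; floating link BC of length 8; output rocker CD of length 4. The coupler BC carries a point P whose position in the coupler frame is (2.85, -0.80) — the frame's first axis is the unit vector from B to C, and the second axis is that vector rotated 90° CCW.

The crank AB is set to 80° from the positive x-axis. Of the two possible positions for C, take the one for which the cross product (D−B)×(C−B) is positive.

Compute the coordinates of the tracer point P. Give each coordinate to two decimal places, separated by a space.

A=(0,0), D=(9.00,0)
B = A + 1.00·(cos80°, sin80°) = (0.1736, 0.9848)
|BD| = 8.8811
circle(B,8.00) ∩ circle(D,4.00): a=7.1429, h=3.6026
  candidates: C₊=(7.6720,3.7731) cross=31.995; C₋=(6.8730,-3.3876) cross=-31.995
  mode + wants cross > 0 → take C=(7.6720,3.7731) (cross=31.995)
ex = (C−B)/|BC| = (0.9373,0.3485); ey = (-0.3485,0.9373)
P = B + 2.85·ex + -0.80·ey = (3.1238,1.2283)

3.12 1.23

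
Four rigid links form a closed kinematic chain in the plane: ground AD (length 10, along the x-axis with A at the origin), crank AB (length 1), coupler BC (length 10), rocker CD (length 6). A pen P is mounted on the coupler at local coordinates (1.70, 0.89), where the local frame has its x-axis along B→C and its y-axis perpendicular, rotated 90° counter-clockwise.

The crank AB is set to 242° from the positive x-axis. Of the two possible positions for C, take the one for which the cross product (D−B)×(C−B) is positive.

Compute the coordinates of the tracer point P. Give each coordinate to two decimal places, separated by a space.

0.30 0.87

A=(0,0), D=(10.00,0)
B = A + 1.00·(cos242°, sin242°) = (-0.4695, -0.8829)
|BD| = 10.5066
circle(B,10.00) ∩ circle(D,6.00): a=8.2990, h=5.5791
  candidates: C₊=(7.3313,5.3738) cross=58.618; C₋=(8.2690,-5.7449) cross=-58.618
  mode + wants cross > 0 → take C=(7.3313,5.3738) (cross=58.618)
ex = (C−B)/|BC| = (0.7801,0.6257); ey = (-0.6257,0.7801)
P = B + 1.70·ex + 0.89·ey = (0.2998,0.8750)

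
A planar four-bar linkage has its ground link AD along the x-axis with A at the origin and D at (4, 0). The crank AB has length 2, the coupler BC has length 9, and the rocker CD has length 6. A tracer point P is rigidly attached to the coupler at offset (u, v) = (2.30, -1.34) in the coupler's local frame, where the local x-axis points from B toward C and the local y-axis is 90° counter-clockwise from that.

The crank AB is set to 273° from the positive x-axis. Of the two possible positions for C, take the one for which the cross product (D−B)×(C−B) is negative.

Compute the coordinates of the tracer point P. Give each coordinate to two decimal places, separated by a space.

2.19 -3.66

A=(0,0), D=(4.00,0)
B = A + 2.00·(cos273°, sin273°) = (0.1047, -1.9973)
|BD| = 4.3775
circle(B,9.00) ∩ circle(D,6.00): a=7.3287, h=5.2241
  candidates: C₊=(4.2426,5.9951) cross=22.868; C₋=(9.0096,-3.3021) cross=-22.868
  mode - wants cross < 0 → take C=(9.0096,-3.3021) (cross=-22.868)
ex = (C−B)/|BC| = (0.9894,-0.1450); ey = (0.1450,0.9894)
P = B + 2.30·ex + -1.34·ey = (2.1861,-3.6566)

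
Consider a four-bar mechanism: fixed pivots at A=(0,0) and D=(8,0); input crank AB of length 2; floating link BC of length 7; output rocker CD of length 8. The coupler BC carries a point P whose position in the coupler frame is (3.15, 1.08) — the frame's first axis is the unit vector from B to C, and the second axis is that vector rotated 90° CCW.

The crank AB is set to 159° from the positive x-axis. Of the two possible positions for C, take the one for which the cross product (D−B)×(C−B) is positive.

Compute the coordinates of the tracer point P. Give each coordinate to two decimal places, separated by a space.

-0.62 3.80

A=(0,0), D=(8.00,0)
B = A + 2.00·(cos159°, sin159°) = (-1.8672, 0.7167)
|BD| = 9.8932
circle(B,7.00) ∩ circle(D,8.00): a=4.1885, h=5.6086
  candidates: C₊=(2.7166,6.0072) cross=55.487; C₋=(1.9040,-5.1806) cross=-55.487
  mode + wants cross > 0 → take C=(2.7166,6.0072) (cross=55.487)
ex = (C−B)/|BC| = (0.6548,0.7558); ey = (-0.7558,0.6548)
P = B + 3.15·ex + 1.08·ey = (-0.6207,3.8046)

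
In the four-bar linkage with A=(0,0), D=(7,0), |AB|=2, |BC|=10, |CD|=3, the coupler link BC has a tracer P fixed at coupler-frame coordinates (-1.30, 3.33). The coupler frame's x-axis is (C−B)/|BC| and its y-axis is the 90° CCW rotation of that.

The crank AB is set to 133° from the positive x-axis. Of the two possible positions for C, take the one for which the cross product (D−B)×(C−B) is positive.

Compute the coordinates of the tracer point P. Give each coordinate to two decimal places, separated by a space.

A=(0,0), D=(7.00,0)
B = A + 2.00·(cos133°, sin133°) = (-1.3640, 1.4627)
|BD| = 8.4909
circle(B,10.00) ∩ circle(D,3.00): a=9.6041, h=2.7858
  candidates: C₊=(8.5765,2.5524) cross=23.654; C₋=(7.6166,-2.9359) cross=-23.654
  mode + wants cross > 0 → take C=(8.5765,2.5524) (cross=23.654)
ex = (C−B)/|BC| = (0.9940,0.1090); ey = (-0.1090,0.9940)
P = B + -1.30·ex + 3.33·ey = (-3.0191,4.6312)

-3.02 4.63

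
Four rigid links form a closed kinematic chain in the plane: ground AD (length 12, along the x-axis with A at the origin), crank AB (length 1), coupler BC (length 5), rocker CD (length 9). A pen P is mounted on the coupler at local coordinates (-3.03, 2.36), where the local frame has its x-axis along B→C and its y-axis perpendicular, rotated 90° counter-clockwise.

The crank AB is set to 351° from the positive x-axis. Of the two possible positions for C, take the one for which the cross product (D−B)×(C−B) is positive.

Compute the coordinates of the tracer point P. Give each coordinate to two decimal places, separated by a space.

A=(0,0), D=(12.00,0)
B = A + 1.00·(cos351°, sin351°) = (0.9877, -0.1564)
|BD| = 11.0134
circle(B,5.00) ∩ circle(D,9.00): a=2.9644, h=4.0265
  candidates: C₊=(3.8946,3.9117) cross=44.345; C₋=(4.0089,-4.1404) cross=-44.345
  mode + wants cross > 0 → take C=(3.8946,3.9117) (cross=44.345)
ex = (C−B)/|BC| = (0.5814,0.8136); ey = (-0.8136,0.5814)
P = B + -3.03·ex + 2.36·ey = (-2.6941,-1.2497)

-2.69 -1.25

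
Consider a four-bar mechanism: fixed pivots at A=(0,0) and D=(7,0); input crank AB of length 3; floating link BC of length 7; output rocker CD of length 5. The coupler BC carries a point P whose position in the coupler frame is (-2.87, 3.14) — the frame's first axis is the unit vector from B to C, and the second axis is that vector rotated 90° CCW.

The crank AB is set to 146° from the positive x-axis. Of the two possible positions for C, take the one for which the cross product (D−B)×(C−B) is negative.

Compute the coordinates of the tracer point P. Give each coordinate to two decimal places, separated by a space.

-2.67 5.93

A=(0,0), D=(7.00,0)
B = A + 3.00·(cos146°, sin146°) = (-2.4871, 1.6776)
|BD| = 9.6343
circle(B,7.00) ∩ circle(D,5.00): a=6.0627, h=3.4991
  candidates: C₊=(4.0923,4.0676) cross=33.711; C₋=(2.8737,-2.8237) cross=-33.711
  mode - wants cross < 0 → take C=(2.8737,-2.8237) (cross=-33.711)
ex = (C−B)/|BC| = (0.7658,-0.6430); ey = (0.6430,0.7658)
P = B + -2.87·ex + 3.14·ey = (-2.6659,5.9278)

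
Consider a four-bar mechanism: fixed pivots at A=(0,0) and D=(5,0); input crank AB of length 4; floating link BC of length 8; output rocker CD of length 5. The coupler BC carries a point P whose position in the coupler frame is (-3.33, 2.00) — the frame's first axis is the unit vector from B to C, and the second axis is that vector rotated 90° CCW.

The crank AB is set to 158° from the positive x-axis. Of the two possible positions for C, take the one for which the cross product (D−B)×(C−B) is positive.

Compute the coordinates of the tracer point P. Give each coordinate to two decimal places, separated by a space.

-7.57 1.95

A=(0,0), D=(5.00,0)
B = A + 4.00·(cos158°, sin158°) = (-3.7087, 1.4984)
|BD| = 8.8367
circle(B,8.00) ∩ circle(D,5.00): a=6.6251, h=4.4843
  candidates: C₊=(3.5808,4.7943) cross=39.626; C₋=(2.0600,-4.0443) cross=-39.626
  mode + wants cross > 0 → take C=(3.5808,4.7943) (cross=39.626)
ex = (C−B)/|BC| = (0.9112,0.4120); ey = (-0.4120,0.9112)
P = B + -3.33·ex + 2.00·ey = (-7.5670,1.9489)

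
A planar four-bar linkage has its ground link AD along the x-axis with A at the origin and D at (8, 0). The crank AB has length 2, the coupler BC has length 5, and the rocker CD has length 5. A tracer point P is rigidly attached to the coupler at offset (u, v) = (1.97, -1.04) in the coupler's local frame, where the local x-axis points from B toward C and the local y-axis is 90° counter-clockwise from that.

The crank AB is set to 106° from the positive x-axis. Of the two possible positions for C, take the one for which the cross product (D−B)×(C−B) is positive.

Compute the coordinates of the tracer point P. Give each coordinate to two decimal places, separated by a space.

1.63 1.47

A=(0,0), D=(8.00,0)
B = A + 2.00·(cos106°, sin106°) = (-0.5513, 1.9225)
|BD| = 8.7647
circle(B,5.00) ∩ circle(D,5.00): a=4.3824, h=2.4073
  candidates: C₊=(4.2524,3.3099) cross=21.099; C₋=(3.1963,-1.3874) cross=-21.099
  mode + wants cross > 0 → take C=(4.2524,3.3099) (cross=21.099)
ex = (C−B)/|BC| = (0.9607,0.2775); ey = (-0.2775,0.9607)
P = B + 1.97·ex + -1.04·ey = (1.6299,1.4700)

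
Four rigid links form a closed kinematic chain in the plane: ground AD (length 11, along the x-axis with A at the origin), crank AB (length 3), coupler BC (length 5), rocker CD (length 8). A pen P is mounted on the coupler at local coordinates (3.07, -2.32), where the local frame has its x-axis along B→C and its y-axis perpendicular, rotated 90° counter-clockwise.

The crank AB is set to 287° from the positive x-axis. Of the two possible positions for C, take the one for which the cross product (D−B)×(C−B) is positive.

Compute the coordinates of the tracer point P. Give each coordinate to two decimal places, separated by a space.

4.34 -1.20

A=(0,0), D=(11.00,0)
B = A + 3.00·(cos287°, sin287°) = (0.8771, -2.8689)
|BD| = 10.5216
circle(B,5.00) ∩ circle(D,8.00): a=3.4075, h=3.6591
  candidates: C₊=(3.1577,1.5807) cross=38.500; C₋=(5.1532,-5.4603) cross=-38.500
  mode + wants cross > 0 → take C=(3.1577,1.5807) (cross=38.500)
ex = (C−B)/|BC| = (0.4561,0.8899); ey = (-0.8899,0.4561)
P = B + 3.07·ex + -2.32·ey = (4.3420,-1.1951)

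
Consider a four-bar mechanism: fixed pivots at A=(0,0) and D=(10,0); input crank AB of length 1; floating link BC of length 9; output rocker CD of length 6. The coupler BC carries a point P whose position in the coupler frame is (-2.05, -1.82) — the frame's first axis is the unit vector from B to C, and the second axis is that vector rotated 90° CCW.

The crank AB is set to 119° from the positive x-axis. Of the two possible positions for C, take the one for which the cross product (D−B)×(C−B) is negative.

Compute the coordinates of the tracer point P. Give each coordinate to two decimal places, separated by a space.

A=(0,0), D=(10.00,0)
B = A + 1.00·(cos119°, sin119°) = (-0.4848, 0.8746)
|BD| = 10.5212
circle(B,9.00) ∩ circle(D,6.00): a=7.3991, h=5.1237
  candidates: C₊=(7.3147,5.3655) cross=53.908; C₋=(6.4628,-4.8465) cross=-53.908
  mode - wants cross < 0 → take C=(6.4628,-4.8465) (cross=-53.908)
ex = (C−B)/|BC| = (0.7720,-0.6357); ey = (0.6357,0.7720)
P = B + -2.05·ex + -1.82·ey = (-3.2242,0.7728)

-3.22 0.77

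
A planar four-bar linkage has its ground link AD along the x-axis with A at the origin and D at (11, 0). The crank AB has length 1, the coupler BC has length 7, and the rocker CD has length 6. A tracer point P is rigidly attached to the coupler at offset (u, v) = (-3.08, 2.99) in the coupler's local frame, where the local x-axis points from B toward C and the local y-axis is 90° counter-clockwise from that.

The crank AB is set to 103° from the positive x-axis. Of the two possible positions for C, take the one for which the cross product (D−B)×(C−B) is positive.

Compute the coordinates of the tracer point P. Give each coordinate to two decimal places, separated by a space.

A=(0,0), D=(11.00,0)
B = A + 1.00·(cos103°, sin103°) = (-0.2250, 0.9744)
|BD| = 11.2672
circle(B,7.00) ∩ circle(D,6.00): a=6.2105, h=3.2295
  candidates: C₊=(6.2415,3.6547) cross=36.388; C₋=(5.6830,-2.7802) cross=-36.388
  mode + wants cross > 0 → take C=(6.2415,3.6547) (cross=36.388)
ex = (C−B)/|BC| = (0.9238,0.3829); ey = (-0.3829,0.9238)
P = B + -3.08·ex + 2.99·ey = (-4.2151,2.5571)

-4.22 2.56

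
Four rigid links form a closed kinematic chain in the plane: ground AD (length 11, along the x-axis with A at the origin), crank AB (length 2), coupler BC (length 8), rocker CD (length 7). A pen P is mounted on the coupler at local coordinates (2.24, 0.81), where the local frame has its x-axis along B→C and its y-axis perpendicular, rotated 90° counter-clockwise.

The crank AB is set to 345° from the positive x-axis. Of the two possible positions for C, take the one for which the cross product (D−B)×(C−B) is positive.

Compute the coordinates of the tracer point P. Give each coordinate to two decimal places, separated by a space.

2.71 1.73

A=(0,0), D=(11.00,0)
B = A + 2.00·(cos345°, sin345°) = (1.9319, -0.5176)
|BD| = 9.0829
circle(B,8.00) ∩ circle(D,7.00): a=5.3672, h=5.9324
  candidates: C₊=(6.9522,5.7110) cross=53.883; C₋=(7.6284,-6.1345) cross=-53.883
  mode + wants cross > 0 → take C=(6.9522,5.7110) (cross=53.883)
ex = (C−B)/|BC| = (0.6275,0.7786); ey = (-0.7786,0.6275)
P = B + 2.24·ex + 0.81·ey = (2.7069,1.7347)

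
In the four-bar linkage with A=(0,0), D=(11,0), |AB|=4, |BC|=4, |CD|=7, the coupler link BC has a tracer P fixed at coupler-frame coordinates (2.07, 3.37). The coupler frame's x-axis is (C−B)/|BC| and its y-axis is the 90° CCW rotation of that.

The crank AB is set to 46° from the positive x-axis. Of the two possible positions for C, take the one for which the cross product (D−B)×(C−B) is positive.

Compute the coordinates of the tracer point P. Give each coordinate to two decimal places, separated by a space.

A=(0,0), D=(11.00,0)
B = A + 4.00·(cos46°, sin46°) = (2.7786, 2.8774)
|BD| = 8.7103
circle(B,4.00) ∩ circle(D,7.00): a=2.4609, h=3.1534
  candidates: C₊=(6.1431,5.0408) cross=27.467; C₋=(4.0597,-0.9120) cross=-27.467
  mode + wants cross > 0 → take C=(6.1431,5.0408) (cross=27.467)
ex = (C−B)/|BC| = (0.8411,0.5409); ey = (-0.5409,0.8411)
P = B + 2.07·ex + 3.37·ey = (2.6970,6.8315)

2.70 6.83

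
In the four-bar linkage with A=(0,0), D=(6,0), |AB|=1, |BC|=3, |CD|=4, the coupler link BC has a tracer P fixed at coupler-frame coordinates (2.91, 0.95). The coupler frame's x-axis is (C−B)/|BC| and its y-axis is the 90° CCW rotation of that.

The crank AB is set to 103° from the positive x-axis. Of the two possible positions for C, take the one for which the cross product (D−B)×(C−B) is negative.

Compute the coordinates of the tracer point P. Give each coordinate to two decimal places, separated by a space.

A=(0,0), D=(6.00,0)
B = A + 1.00·(cos103°, sin103°) = (-0.2250, 0.9744)
|BD| = 6.3007
circle(B,3.00) ∩ circle(D,4.00): a=2.5949, h=1.5055
  candidates: C₊=(2.5715,2.0605) cross=9.486; C₋=(2.1059,-0.9143) cross=-9.486
  mode - wants cross < 0 → take C=(2.1059,-0.9143) (cross=-9.486)
ex = (C−B)/|BC| = (0.7769,-0.6296); ey = (0.6296,0.7769)
P = B + 2.91·ex + 0.95·ey = (2.6341,-0.1196)

2.63 -0.12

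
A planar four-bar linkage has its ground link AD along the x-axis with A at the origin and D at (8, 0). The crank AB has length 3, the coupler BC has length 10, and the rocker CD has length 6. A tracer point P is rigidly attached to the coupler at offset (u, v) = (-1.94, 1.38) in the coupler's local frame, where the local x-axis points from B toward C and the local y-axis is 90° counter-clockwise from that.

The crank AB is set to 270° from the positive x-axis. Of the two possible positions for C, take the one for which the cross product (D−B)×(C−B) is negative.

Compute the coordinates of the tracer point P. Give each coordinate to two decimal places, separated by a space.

-1.48 -1.13

A=(0,0), D=(8.00,0)
B = A + 3.00·(cos270°, sin270°) = (-0.0000, -3.0000)
|BD| = 8.5440
circle(B,10.00) ∩ circle(D,6.00): a=8.0173, h=5.9768
  candidates: C₊=(5.4082,5.4114) cross=51.066; C₋=(9.6055,-5.7812) cross=-51.066
  mode - wants cross < 0 → take C=(9.6055,-5.7812) (cross=-51.066)
ex = (C−B)/|BC| = (0.9605,-0.2781); ey = (0.2781,0.9605)
P = B + -1.94·ex + 1.38·ey = (-1.4797,-1.1349)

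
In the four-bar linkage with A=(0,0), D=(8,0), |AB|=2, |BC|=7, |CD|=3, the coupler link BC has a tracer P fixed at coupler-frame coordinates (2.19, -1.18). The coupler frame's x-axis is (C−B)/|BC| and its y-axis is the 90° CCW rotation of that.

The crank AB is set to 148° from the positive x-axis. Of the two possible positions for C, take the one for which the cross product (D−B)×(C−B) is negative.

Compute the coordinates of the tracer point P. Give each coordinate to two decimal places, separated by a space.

A=(0,0), D=(8.00,0)
B = A + 2.00·(cos148°, sin148°) = (-1.6961, 1.0598)
|BD| = 9.7538
circle(B,7.00) ∩ circle(D,3.00): a=6.9274, h=1.0056
  candidates: C₊=(5.2995,1.3067) cross=9.808; C₋=(5.0810,-0.6925) cross=-9.808
  mode - wants cross < 0 → take C=(5.0810,-0.6925) (cross=-9.808)
ex = (C−B)/|BC| = (0.9682,-0.2503); ey = (0.2503,0.9682)
P = B + 2.19·ex + -1.18·ey = (0.1288,-0.6308)

0.13 -0.63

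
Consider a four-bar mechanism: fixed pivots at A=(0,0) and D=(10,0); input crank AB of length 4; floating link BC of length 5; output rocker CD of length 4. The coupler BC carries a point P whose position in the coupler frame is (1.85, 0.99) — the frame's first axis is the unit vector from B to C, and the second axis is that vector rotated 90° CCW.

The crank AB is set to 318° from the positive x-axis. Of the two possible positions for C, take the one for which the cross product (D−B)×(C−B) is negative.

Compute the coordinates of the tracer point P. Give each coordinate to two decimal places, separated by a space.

A=(0,0), D=(10.00,0)
B = A + 4.00·(cos318°, sin318°) = (2.9726, -2.6765)
|BD| = 7.5199
circle(B,5.00) ∩ circle(D,4.00): a=4.3583, h=2.4505
  candidates: C₊=(6.1733,1.1647) cross=18.427; C₋=(7.9177,-3.4153) cross=-18.427
  mode - wants cross < 0 → take C=(7.9177,-3.4153) (cross=-18.427)
ex = (C−B)/|BC| = (0.9890,-0.1477); ey = (0.1477,0.9890)
P = B + 1.85·ex + 0.99·ey = (4.9485,-1.9707)

4.95 -1.97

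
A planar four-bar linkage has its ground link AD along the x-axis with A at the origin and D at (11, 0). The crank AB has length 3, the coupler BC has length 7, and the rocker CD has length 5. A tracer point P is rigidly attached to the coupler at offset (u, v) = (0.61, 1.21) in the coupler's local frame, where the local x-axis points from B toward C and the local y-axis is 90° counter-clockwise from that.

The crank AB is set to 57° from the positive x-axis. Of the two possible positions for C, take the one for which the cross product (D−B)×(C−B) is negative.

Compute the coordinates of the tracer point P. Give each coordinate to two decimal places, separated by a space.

2.92 2.95

A=(0,0), D=(11.00,0)
B = A + 3.00·(cos57°, sin57°) = (1.6339, 2.5160)
|BD| = 9.6981
circle(B,7.00) ∩ circle(D,5.00): a=6.0864, h=3.4577
  candidates: C₊=(8.4090,4.2763) cross=33.533; C₋=(6.6149,-2.4023) cross=-33.533
  mode - wants cross < 0 → take C=(6.6149,-2.4023) (cross=-33.533)
ex = (C−B)/|BC| = (0.7116,-0.7026); ey = (0.7026,0.7116)
P = B + 0.61·ex + 1.21·ey = (2.9181,2.9484)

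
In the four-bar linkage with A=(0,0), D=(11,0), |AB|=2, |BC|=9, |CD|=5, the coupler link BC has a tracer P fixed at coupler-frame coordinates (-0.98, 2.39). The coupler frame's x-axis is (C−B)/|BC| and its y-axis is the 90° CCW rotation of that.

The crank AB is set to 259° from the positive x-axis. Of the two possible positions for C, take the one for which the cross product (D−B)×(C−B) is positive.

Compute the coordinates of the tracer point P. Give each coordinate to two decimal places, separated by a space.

A=(0,0), D=(11.00,0)
B = A + 2.00·(cos259°, sin259°) = (-0.3816, -1.9633)
|BD| = 11.5497
circle(B,9.00) ∩ circle(D,5.00): a=8.1992, h=3.7113
  candidates: C₊=(7.0674,3.0878) cross=42.865; C₋=(8.3291,-4.2268) cross=-42.865
  mode + wants cross > 0 → take C=(7.0674,3.0878) (cross=42.865)
ex = (C−B)/|BC| = (0.8277,0.5612); ey = (-0.5612,0.8277)
P = B + -0.98·ex + 2.39·ey = (-2.5341,-0.5351)

-2.53 -0.54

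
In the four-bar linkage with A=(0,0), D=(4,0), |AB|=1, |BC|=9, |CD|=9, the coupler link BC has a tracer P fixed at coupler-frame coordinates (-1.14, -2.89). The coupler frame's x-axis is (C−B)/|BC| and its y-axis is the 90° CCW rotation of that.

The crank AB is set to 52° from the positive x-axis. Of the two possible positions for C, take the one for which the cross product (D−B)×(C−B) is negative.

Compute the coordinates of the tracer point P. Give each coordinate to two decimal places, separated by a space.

-2.23 2.03

A=(0,0), D=(4.00,0)
B = A + 1.00·(cos52°, sin52°) = (0.6157, 0.7880)
|BD| = 3.4749
circle(B,9.00) ∩ circle(D,9.00): a=1.7374, h=8.8307
  candidates: C₊=(4.3104,8.9946) cross=30.686; C₋=(0.3053,-8.2066) cross=-30.686
  mode - wants cross < 0 → take C=(0.3053,-8.2066) (cross=-30.686)
ex = (C−B)/|BC| = (-0.0345,-0.9994); ey = (0.9994,-0.0345)
P = B + -1.14·ex + -2.89·ey = (-2.2333,2.0270)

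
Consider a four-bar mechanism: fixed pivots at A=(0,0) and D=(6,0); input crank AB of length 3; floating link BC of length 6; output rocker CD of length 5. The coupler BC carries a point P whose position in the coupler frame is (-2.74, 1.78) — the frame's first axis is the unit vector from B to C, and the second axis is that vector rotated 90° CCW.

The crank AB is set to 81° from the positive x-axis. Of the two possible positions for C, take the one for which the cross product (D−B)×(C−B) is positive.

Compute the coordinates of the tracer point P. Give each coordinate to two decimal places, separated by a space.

-2.71 3.71

A=(0,0), D=(6.00,0)
B = A + 3.00·(cos81°, sin81°) = (0.4693, 2.9631)
|BD| = 6.2744
circle(B,6.00) ∩ circle(D,5.00): a=4.0138, h=4.4598
  candidates: C₊=(6.1134,4.9987) cross=27.982; C₋=(1.9012,-2.8636) cross=-27.982
  mode + wants cross > 0 → take C=(6.1134,4.9987) (cross=27.982)
ex = (C−B)/|BC| = (0.9407,0.3393); ey = (-0.3393,0.9407)
P = B + -2.74·ex + 1.78·ey = (-2.7121,3.7079)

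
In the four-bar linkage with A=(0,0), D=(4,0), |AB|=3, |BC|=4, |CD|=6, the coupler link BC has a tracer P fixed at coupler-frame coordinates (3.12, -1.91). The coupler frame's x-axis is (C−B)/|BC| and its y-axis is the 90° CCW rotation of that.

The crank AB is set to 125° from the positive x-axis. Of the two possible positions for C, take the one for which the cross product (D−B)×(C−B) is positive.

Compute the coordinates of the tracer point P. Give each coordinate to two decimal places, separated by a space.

1.84 3.29

A=(0,0), D=(4.00,0)
B = A + 3.00·(cos125°, sin125°) = (-1.7207, 2.4575)
|BD| = 6.2262
circle(B,4.00) ∩ circle(D,6.00): a=1.5070, h=3.7053
  candidates: C₊=(1.1264,5.2671) cross=23.070; C₋=(-1.7985,-1.5418) cross=-23.070
  mode + wants cross > 0 → take C=(1.1264,5.2671) (cross=23.070)
ex = (C−B)/|BC| = (0.7118,0.7024); ey = (-0.7024,0.7118)
P = B + 3.12·ex + -1.91·ey = (1.8416,3.2895)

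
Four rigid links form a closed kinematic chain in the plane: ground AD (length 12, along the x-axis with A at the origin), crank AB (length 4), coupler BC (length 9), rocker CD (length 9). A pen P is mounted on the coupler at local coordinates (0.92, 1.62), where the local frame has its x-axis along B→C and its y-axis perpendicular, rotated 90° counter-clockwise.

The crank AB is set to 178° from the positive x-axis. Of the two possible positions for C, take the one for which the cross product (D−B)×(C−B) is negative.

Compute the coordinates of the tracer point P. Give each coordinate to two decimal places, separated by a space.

-2.43 1.14

A=(0,0), D=(12.00,0)
B = A + 4.00·(cos178°, sin178°) = (-3.9976, 0.1396)
|BD| = 15.9982
circle(B,9.00) ∩ circle(D,9.00): a=7.9991, h=4.1249
  candidates: C₊=(4.0372,4.1945) cross=65.991; C₋=(3.9652,-4.0549) cross=-65.991
  mode - wants cross < 0 → take C=(3.9652,-4.0549) (cross=-65.991)
ex = (C−B)/|BC| = (0.8848,-0.4661); ey = (0.4661,0.8848)
P = B + 0.92·ex + 1.62·ey = (-2.4286,1.1441)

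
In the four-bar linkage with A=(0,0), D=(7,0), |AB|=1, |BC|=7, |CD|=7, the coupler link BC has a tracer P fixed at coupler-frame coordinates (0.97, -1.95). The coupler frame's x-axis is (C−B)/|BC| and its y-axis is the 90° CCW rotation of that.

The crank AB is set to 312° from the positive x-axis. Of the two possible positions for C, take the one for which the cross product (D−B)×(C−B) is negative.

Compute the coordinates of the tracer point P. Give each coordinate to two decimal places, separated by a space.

-0.41 -2.63

A=(0,0), D=(7.00,0)
B = A + 1.00·(cos312°, sin312°) = (0.6691, -0.7431)
|BD| = 6.3743
circle(B,7.00) ∩ circle(D,7.00): a=3.1872, h=6.2323
  candidates: C₊=(3.1080,5.8183) cross=39.727; C₋=(4.5612,-6.5614) cross=-39.727
  mode - wants cross < 0 → take C=(4.5612,-6.5614) (cross=-39.727)
ex = (C−B)/|BC| = (0.5560,-0.8312); ey = (0.8312,0.5560)
P = B + 0.97·ex + -1.95·ey = (-0.4123,-2.6336)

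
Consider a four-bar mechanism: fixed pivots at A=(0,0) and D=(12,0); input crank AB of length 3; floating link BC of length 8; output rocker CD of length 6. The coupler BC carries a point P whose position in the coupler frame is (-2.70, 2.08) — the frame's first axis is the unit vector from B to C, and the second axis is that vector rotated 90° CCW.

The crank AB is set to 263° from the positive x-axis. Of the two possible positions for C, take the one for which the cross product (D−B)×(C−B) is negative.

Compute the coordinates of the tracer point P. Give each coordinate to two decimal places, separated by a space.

-2.77 -0.56

A=(0,0), D=(12.00,0)
B = A + 3.00·(cos263°, sin263°) = (-0.3656, -2.9776)
|BD| = 12.7191
circle(B,8.00) ∩ circle(D,6.00): a=7.4602, h=2.8887
  candidates: C₊=(6.2110,1.5773) cross=36.742; C₋=(7.5636,-4.0396) cross=-36.742
  mode - wants cross < 0 → take C=(7.5636,-4.0396) (cross=-36.742)
ex = (C−B)/|BC| = (0.9912,-0.1327); ey = (0.1327,0.9912)
P = B + -2.70·ex + 2.08·ey = (-2.7656,-0.5576)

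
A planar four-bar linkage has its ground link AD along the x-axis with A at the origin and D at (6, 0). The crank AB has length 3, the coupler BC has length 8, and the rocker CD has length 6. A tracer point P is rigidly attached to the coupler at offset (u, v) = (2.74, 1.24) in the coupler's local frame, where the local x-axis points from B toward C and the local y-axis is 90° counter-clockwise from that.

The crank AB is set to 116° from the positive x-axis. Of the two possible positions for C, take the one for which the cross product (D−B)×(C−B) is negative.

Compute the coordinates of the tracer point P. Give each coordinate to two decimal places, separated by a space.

0.97 0.74

A=(0,0), D=(6.00,0)
B = A + 3.00·(cos116°, sin116°) = (-1.3151, 2.6964)
|BD| = 7.7962
circle(B,8.00) ∩ circle(D,6.00): a=5.6939, h=5.6196
  candidates: C₊=(5.9709,5.9999) cross=43.812; C₋=(2.0838,-4.5457) cross=-43.812
  mode - wants cross < 0 → take C=(2.0838,-4.5457) (cross=-43.812)
ex = (C−B)/|BC| = (0.4249,-0.9053); ey = (0.9053,0.4249)
P = B + 2.74·ex + 1.24·ey = (0.9715,0.7428)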